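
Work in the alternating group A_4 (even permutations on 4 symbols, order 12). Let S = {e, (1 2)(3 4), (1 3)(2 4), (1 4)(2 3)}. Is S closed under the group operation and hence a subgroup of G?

|S| = 4 divides |G| = 12, consistent with Lagrange.
S contains the identity, every element's inverse is in S, and S is closed under ∘: it is a subgroup.

Yes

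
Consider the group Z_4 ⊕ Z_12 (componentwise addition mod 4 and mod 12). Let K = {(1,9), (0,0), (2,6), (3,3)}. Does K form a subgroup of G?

|K| = 4 divides |G| = 48, consistent with Lagrange.
K contains the identity, every element's inverse is in K, and K is closed under +: it is a subgroup.
In fact K = ⟨(3,3)⟩.

Yes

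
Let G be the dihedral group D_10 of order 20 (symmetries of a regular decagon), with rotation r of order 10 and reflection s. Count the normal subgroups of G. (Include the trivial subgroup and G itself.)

G has 22 subgroups. Checking conjugation-invariance by order — order 1: 1/1 normal; order 2: 1/11 normal; order 4: 0/5 normal; order 5: 1/1 normal; order 10: 3/3 normal; order 20: 1/1 normal.
Total normal subgroups: 7.

7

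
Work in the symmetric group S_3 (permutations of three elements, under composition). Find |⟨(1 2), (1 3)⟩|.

6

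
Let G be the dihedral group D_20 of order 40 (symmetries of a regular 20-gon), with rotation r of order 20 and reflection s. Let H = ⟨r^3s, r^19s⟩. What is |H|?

|⟨r^3s⟩| = 2 and |⟨r^19s⟩| = 2, so |H| is a multiple of lcm(2, 2) = 2 and divides |G| = 40.
Closing under the operation: H = {e, r^4, r^8, r^12, r^16, r^3s, r^7s, r^11s, r^15s, r^19s}, so |H| = 10.

10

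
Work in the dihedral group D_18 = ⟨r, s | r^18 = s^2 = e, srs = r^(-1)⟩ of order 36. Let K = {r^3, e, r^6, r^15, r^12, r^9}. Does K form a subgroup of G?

|K| = 6 divides |G| = 36, consistent with Lagrange.
K contains the identity, every element's inverse is in K, and K is closed under ·: it is a subgroup.
In fact K = ⟨r^15⟩.

Yes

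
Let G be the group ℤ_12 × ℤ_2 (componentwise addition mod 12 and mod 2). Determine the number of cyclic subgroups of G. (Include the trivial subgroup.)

12

A cyclic subgroup of order d is generated by each of its φ(d) elements of order d, so the cyclic subgroups of order d number (#elements of order d)/φ(d).
Cyclic subgroups by order — order 1: 1; order 2: 3; order 3: 1; order 4: 2; order 6: 3; order 12: 2.
Total: 12.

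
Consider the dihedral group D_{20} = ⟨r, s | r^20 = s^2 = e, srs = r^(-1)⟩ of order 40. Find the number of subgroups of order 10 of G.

5

|G| = 40 and 10 | 40, so subgroups of order 10 are possible by Lagrange.
The subgroups of order 10 are: {e, r^2, r^4, r^6, r^8, r^10, r^12, r^14, r^16, r^18}; {e, r^4, r^8, r^12, r^16, r^2s, r^6s, r^10s, r^14s, r^18s}; {e, r^4, r^8, r^12, r^16, r^3s, r^7s, r^11s, r^15s, r^19s}; {e, r^4, r^8, r^12, r^16, s, r^4s, r^8s, r^12s, r^16s}; … (5 in all).
So G has 5 subgroups of order 10.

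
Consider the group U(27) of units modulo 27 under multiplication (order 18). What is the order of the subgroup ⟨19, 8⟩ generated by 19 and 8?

6

|⟨19⟩| = 3 and |⟨8⟩| = 6, so |H| is a multiple of lcm(3, 6) = 6 and divides |G| = 18.
Closing under the operation: H = {1, 8, 10, 17, 19, 26}, so |H| = 6.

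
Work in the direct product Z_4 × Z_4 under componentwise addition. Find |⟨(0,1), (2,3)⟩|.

8

|⟨(0,1)⟩| = 4 and |⟨(2,3)⟩| = 4, so |H| is a multiple of lcm(4, 4) = 4 and divides |G| = 16.
Closing under the operation: H = {(0,0), (0,1), (0,2), (0,3), (2,0), (2,1), (2,2), (2,3)}, so |H| = 8.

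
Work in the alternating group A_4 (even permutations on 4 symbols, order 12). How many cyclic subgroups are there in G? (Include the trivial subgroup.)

8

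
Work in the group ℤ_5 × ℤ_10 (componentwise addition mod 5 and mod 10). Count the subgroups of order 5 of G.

|G| = 50 and 5 | 50, so subgroups of order 5 are possible by Lagrange.
The subgroups of order 5 are: {(0,0), (0,2), (0,4), (0,6), (0,8)}; {(0,0), (1,0), (2,0), (3,0), (4,0)}; {(0,0), (1,2), (2,4), (3,6), (4,8)}; {(0,0), (1,4), (2,8), (3,2), (4,6)}; … (6 in all).
So G has 6 subgroups of order 5.

6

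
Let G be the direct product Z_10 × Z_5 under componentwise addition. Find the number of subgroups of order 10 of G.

6

|G| = 50 and 10 | 50, so subgroups of order 10 are possible by Lagrange.
The subgroups of order 10 are: {(0,0), (0,1), (0,2), (0,3), (0,4), (5,0), (5,1), (5,2), (5,3), (5,4)}; {(0,0), (1,0), (2,0), (3,0), (4,0), (5,0), (6,0), (7,0), (8,0), (9,0)}; {(0,0), (1,1), (2,2), (3,3), (4,4), (5,0), (6,1), (7,2), (8,3), (9,4)}; {(0,0), (1,2), (2,4), (3,1), (4,3), (5,0), (6,2), (7,4), (8,1), (9,3)}; … (6 in all).
So G has 6 subgroups of order 10.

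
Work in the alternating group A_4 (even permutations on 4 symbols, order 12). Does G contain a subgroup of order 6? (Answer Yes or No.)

6 | 12, so Lagrange does not rule it out; but checking all subgroups of G, none has order 6.
(A_4 is the standard example that the converse of Lagrange fails.)

No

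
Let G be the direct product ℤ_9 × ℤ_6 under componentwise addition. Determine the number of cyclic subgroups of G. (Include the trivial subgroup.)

A cyclic subgroup of order d is generated by each of its φ(d) elements of order d, so the cyclic subgroups of order d number (#elements of order d)/φ(d).
Cyclic subgroups by order — order 1: 1; order 2: 1; order 3: 4; order 6: 4; order 9: 3; order 18: 3.
Total: 16.

16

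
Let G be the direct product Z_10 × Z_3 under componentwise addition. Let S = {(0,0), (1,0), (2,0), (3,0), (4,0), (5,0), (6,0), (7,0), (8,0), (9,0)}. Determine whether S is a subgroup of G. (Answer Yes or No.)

Yes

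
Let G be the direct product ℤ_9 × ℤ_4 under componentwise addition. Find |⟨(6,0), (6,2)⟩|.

6

|⟨(6,0)⟩| = 3 and |⟨(6,2)⟩| = 6, so |H| is a multiple of lcm(3, 6) = 6 and divides |G| = 36.
Closing under the operation: H = {(0,0), (0,2), (3,0), (3,2), (6,0), (6,2)}, so |H| = 6.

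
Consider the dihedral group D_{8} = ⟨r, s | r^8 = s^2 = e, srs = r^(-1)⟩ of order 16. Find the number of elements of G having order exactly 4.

2

The elements of order 4 are: r^2, r^6.
That's 2.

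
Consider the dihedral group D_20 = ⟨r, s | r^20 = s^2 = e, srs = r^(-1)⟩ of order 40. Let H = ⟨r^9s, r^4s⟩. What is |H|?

8

|⟨r^9s⟩| = 2 and |⟨r^4s⟩| = 2, so |H| is a multiple of lcm(2, 2) = 2 and divides |G| = 40.
Closing under the operation: H = {e, r^5, r^10, r^15, r^4s, r^9s, r^14s, r^19s}, so |H| = 8.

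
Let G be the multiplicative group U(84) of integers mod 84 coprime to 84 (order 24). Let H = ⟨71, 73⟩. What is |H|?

|⟨71⟩| = 2 and |⟨73⟩| = 6, so |H| is a multiple of lcm(2, 6) = 6 and divides |G| = 24.
Closing under the operation: H = {1, 11, 13, 23, 25, 37, 47, 59, 61, 71, 73, 83}, so |H| = 12.

12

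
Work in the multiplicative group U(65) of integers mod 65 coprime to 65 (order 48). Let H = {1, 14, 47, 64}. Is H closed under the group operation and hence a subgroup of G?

No

47 ∈ H but its inverse 18 ∉ H, so H is not a subgroup.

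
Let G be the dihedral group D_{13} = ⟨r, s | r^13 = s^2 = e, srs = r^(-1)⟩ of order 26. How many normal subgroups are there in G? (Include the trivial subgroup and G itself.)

G has 16 subgroups. Checking conjugation-invariance by order — order 1: 1/1 normal; order 2: 0/13 normal; order 13: 1/1 normal; order 26: 1/1 normal.
Total normal subgroups: 3.

3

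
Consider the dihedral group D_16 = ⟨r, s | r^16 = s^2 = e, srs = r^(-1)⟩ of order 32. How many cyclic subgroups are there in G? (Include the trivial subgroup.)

21

Group the elements of G by the cyclic subgroup they generate; each cyclic subgroup of order d accounts for φ(d) elements.
Cyclic subgroups by order — order 1: 1; order 2: 17; order 4: 1; order 8: 1; order 16: 1.
Total: 21.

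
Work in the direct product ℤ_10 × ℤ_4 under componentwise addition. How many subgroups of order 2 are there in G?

3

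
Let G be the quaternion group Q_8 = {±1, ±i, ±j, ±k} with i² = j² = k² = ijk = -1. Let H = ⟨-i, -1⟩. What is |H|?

4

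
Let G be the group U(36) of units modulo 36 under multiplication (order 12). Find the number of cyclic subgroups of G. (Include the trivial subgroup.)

A cyclic subgroup of order d is generated by each of its φ(d) elements of order d, so the cyclic subgroups of order d number (#elements of order d)/φ(d).
Cyclic subgroups by order — order 1: 1; order 2: 3; order 3: 1; order 6: 3.
Total: 8.

8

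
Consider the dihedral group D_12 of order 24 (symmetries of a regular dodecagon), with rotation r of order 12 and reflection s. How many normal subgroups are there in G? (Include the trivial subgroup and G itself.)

9

G has 34 subgroups. Checking conjugation-invariance by order — order 1: 1/1 normal; order 2: 1/13 normal; order 3: 1/1 normal; order 4: 1/7 normal; order 6: 1/5 normal; order 8: 0/3 normal; order 12: 3/3 normal; order 24: 1/1 normal.
Total normal subgroups: 9.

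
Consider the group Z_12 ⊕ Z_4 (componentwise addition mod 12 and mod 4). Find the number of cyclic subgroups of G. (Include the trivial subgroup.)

A cyclic subgroup of order d is generated by each of its φ(d) elements of order d, so the cyclic subgroups of order d number (#elements of order d)/φ(d).
Cyclic subgroups by order — order 1: 1; order 2: 3; order 3: 1; order 4: 6; order 6: 3; order 12: 6.
Total: 20.

20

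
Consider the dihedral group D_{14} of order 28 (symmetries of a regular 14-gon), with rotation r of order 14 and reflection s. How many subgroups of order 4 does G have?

7

|G| = 28 and 4 | 28, so subgroups of order 4 are possible by Lagrange.
The subgroups of order 4 are: {e, r^7, r^3s, r^10s}; {e, r^7, r^4s, r^11s}; {e, r^7, r^5s, r^12s}; {e, r^7, r^6s, r^13s}; … (7 in all).
So G has 7 subgroups of order 4.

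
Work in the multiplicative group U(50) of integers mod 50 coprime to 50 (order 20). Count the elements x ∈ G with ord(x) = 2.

The elements of order 2 are: 49.
That's 1.

1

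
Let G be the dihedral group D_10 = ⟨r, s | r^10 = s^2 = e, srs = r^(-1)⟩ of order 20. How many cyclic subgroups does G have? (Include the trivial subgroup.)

14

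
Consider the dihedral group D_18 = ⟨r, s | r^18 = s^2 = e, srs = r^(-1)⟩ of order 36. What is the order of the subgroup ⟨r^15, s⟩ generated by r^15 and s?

12

|⟨r^15⟩| = 6 and |⟨s⟩| = 2, so |H| is a multiple of lcm(6, 2) = 6 and divides |G| = 36.
Closing under the operation: H = {e, r^3, r^6, r^9, r^12, r^15, s, r^3s, r^6s, r^9s, r^12s, r^15s}, so |H| = 12.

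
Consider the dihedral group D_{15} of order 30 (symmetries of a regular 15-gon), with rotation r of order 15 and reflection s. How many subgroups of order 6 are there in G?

5

|G| = 30 and 6 | 30, so subgroups of order 6 are possible by Lagrange.
The subgroups of order 6 are: {e, r^5, r^10, s, r^5s, r^10s}; {e, r^5, r^10, rs, r^6s, r^11s}; {e, r^5, r^10, r^2s, r^7s, r^12s}; {e, r^5, r^10, r^3s, r^8s, r^13s}; … (5 in all).
So G has 5 subgroups of order 6.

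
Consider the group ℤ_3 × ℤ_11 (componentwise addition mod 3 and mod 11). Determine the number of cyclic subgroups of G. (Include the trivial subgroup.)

A cyclic subgroup of order d is generated by each of its φ(d) elements of order d, so the cyclic subgroups of order d number (#elements of order d)/φ(d).
Cyclic subgroups by order — order 1: 1; order 3: 1; order 11: 1; order 33: 1.
Total: 4.

4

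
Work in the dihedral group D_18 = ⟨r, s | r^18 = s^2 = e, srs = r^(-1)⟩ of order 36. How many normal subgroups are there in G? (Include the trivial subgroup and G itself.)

9

G has 45 subgroups. Checking conjugation-invariance by order — order 1: 1/1 normal; order 2: 1/19 normal; order 3: 1/1 normal; order 4: 0/9 normal; order 6: 1/7 normal; order 9: 1/1 normal; order 12: 0/3 normal; order 18: 3/3 normal; order 36: 1/1 normal.
Total normal subgroups: 9.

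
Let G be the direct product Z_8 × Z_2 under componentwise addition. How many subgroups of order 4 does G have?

|G| = 16 and 4 | 16, so subgroups of order 4 are possible by Lagrange.
The subgroups of order 4 are: {(0,0), (0,1), (4,0), (4,1)}; {(0,0), (2,0), (4,0), (6,0)}; {(0,0), (2,1), (4,0), (6,1)}.
So G has 3 subgroups of order 4.

3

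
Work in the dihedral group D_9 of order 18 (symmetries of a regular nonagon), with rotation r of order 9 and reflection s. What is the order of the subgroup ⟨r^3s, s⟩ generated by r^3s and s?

6

|⟨r^3s⟩| = 2 and |⟨s⟩| = 2, so |H| is a multiple of lcm(2, 2) = 2 and divides |G| = 18.
Closing under the operation: H = {e, r^3, r^6, s, r^3s, r^6s}, so |H| = 6.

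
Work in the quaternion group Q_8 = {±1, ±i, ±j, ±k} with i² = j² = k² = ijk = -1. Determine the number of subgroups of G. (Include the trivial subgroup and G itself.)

|G| = 8, so by Lagrange every subgroup order divides 8. Divisors: 1, 2, 4, 8.
Subgroups by order — order 1: 1; order 2: 1; order 4: 3; order 8: 1.
Total: 1 + 1 + 3 + 1 = 6.

6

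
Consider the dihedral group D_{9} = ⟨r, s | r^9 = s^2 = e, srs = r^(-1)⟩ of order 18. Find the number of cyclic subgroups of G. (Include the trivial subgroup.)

12

Each element a generates a cyclic subgroup ⟨a⟩; distinct elements may generate the same one (a cyclic group of order d has φ(d) generators).
Cyclic subgroups by order — order 1: 1; order 2: 9; order 3: 1; order 9: 1.
Total: 12.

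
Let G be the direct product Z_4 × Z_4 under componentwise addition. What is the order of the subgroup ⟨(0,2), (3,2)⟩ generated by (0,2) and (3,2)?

8

|⟨(0,2)⟩| = 2 and |⟨(3,2)⟩| = 4, so |H| is a multiple of lcm(2, 4) = 4 and divides |G| = 16.
Closing under the operation: H = {(0,0), (0,2), (1,0), (1,2), (2,0), (2,2), (3,0), (3,2)}, so |H| = 8.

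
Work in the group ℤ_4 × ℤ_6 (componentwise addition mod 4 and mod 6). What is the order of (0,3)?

2

The order of (0,3) in Z_4 × Z_6 is lcm(ord(0) in Z_4, ord(3) in Z_6).
ord(0) = 1 and ord(3) = 2, so |⟨(0,3)⟩| = lcm(1, 2) = 2.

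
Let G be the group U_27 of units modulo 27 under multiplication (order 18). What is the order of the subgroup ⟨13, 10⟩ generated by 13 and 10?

9

|⟨13⟩| = 9 and |⟨10⟩| = 3, so |H| is a multiple of lcm(9, 3) = 9 and divides |G| = 18.
Closing under the operation: H = {1, 4, 7, 10, 13, 16, 19, 22, 25}, so |H| = 9.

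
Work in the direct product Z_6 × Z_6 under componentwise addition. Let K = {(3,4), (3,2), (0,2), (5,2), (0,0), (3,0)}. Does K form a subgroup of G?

(0,2) ∈ K but its inverse (0,4) ∉ K, so K is not a subgroup.

No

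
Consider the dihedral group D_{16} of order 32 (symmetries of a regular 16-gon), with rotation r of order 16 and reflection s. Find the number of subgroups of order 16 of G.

3

|G| = 32 and 16 | 32, so subgroups of order 16 are possible by Lagrange.
The subgroups of order 16 are: {e, r, r^2, r^3, r^4, r^5, r^6, r^7, r^8, r^9, r^10, r^11, r^12, r^13, r^14, r^15}; {e, r^2, r^4, r^6, r^8, r^10, r^12, r^14, s, r^2s, r^4s, r^6s, r^8s, r^10s, r^12s, r^14s}; {e, r^2, r^4, r^6, r^8, r^10, r^12, r^14, rs, r^3s, r^5s, r^7s, r^9s, r^11s, r^13s, r^15s}.
So G has 3 subgroups of order 16.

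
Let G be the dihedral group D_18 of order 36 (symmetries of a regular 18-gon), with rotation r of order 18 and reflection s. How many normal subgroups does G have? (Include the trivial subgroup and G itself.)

G has 45 subgroups. Checking conjugation-invariance by order — order 1: 1/1 normal; order 2: 1/19 normal; order 3: 1/1 normal; order 4: 0/9 normal; order 6: 1/7 normal; order 9: 1/1 normal; order 12: 0/3 normal; order 18: 3/3 normal; order 36: 1/1 normal.
Total normal subgroups: 9.

9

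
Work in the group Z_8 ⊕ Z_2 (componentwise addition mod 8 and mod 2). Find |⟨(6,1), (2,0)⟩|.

8

|⟨(6,1)⟩| = 4 and |⟨(2,0)⟩| = 4, so |H| is a multiple of lcm(4, 4) = 4 and divides |G| = 16.
Closing under the operation: H = {(0,0), (0,1), (2,0), (2,1), (4,0), (4,1), (6,0), (6,1)}, so |H| = 8.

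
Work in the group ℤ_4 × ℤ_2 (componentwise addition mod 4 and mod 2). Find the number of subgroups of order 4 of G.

3

|G| = 8 and 4 | 8, so subgroups of order 4 are possible by Lagrange.
The subgroups of order 4 are: {(0,0), (0,1), (2,0), (2,1)}; {(0,0), (1,0), (2,0), (3,0)}; {(0,0), (1,1), (2,0), (3,1)}.
So G has 3 subgroups of order 4.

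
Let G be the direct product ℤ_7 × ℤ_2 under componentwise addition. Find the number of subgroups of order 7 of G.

|G| = 14 and 7 | 14, so subgroups of order 7 are possible by Lagrange.
The subgroups of order 7 are: {(0,0), (1,0), (2,0), (3,0), (4,0), (5,0), (6,0)}.
So G has 1 subgroup of order 7.

1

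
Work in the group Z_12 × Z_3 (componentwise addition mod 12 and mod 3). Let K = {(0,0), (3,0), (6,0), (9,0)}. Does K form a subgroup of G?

Yes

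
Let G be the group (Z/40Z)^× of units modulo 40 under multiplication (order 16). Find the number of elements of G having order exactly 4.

The elements of order 4 are: 3, 7, 13, 17, 23, 27, 33, 37.
That's 8.

8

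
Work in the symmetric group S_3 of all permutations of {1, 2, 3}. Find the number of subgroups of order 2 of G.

3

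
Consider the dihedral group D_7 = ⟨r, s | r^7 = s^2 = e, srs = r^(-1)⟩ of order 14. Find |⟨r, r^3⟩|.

|⟨r⟩| = 7 and |⟨r^3⟩| = 7, so |H| is a multiple of lcm(7, 7) = 7 and divides |G| = 14.
Closing under the operation: H = {e, r, r^2, r^3, r^4, r^5, r^6}, so |H| = 7.

7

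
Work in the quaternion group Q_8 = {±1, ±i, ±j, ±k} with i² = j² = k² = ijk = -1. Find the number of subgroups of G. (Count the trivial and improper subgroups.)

|G| = 8, so by Lagrange every subgroup order divides 8. Divisors: 1, 2, 4, 8.
Subgroups by order — order 1: 1; order 2: 1; order 4: 3; order 8: 1.
Total: 1 + 1 + 3 + 1 = 6.

6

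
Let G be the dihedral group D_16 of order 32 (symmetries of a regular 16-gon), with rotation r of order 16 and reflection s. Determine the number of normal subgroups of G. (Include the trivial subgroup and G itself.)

8

G has 36 subgroups. Checking conjugation-invariance by order — order 1: 1/1 normal; order 2: 1/17 normal; order 4: 1/9 normal; order 8: 1/5 normal; order 16: 3/3 normal; order 32: 1/1 normal.
Total normal subgroups: 8.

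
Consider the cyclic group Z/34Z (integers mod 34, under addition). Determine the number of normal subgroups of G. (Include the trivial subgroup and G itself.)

4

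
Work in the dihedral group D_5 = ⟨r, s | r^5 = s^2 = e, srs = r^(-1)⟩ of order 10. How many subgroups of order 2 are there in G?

|G| = 10 and 2 | 10, so subgroups of order 2 are possible by Lagrange.
The subgroups of order 2 are: {e, r^2s}; {e, r^3s}; {e, r^4s}; {e, rs}; … (5 in all).
So G has 5 subgroups of order 2.

5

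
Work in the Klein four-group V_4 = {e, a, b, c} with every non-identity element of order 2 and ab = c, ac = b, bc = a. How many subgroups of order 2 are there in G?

3

|G| = 4 and 2 | 4, so subgroups of order 2 are possible by Lagrange.
The subgroups of order 2 are: {e, a}; {e, b}; {e, c}.
So G has 3 subgroups of order 2.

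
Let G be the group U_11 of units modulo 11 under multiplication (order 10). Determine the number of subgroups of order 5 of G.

1

|G| = 10 and 5 | 10, so subgroups of order 5 are possible by Lagrange.
The subgroups of order 5 are: {1, 3, 4, 5, 9}.
So G has 1 subgroup of order 5.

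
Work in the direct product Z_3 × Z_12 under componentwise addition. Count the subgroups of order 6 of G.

4

|G| = 36 and 6 | 36, so subgroups of order 6 are possible by Lagrange.
The subgroups of order 6 are: {(0,0), (0,2), (0,4), (0,6), (0,8), (0,10)}; {(0,0), (0,6), (1,0), (1,6), (2,0), (2,6)}; {(0,0), (0,6), (1,4), (1,10), (2,2), (2,8)}; {(0,0), (0,6), (1,2), (1,8), (2,4), (2,10)}.
So G has 4 subgroups of order 6.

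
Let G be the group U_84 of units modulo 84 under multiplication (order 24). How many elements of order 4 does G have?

0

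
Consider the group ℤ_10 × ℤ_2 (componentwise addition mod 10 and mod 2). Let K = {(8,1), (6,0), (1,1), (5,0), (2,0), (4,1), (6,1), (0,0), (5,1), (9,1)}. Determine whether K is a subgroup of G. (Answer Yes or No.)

(8,1) ∈ K but its inverse (2,1) ∉ K, so K is not a subgroup.

No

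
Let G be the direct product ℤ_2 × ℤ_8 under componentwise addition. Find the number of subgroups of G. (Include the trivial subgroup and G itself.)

11

|G| = 16, so by Lagrange every subgroup order divides 16. Divisors: 1, 2, 4, 8, 16.
Subgroups by order — order 1: 1; order 2: 3; order 4: 3; order 8: 3; order 16: 1.
Total: 1 + 3 + 3 + 3 + 1 = 11.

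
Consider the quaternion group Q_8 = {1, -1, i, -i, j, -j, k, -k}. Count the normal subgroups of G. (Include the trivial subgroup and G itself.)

G has 6 subgroups. Checking conjugation-invariance by order — order 1: 1/1 normal; order 2: 1/1 normal; order 4: 3/3 normal; order 8: 1/1 normal.
Total normal subgroups: 6.

6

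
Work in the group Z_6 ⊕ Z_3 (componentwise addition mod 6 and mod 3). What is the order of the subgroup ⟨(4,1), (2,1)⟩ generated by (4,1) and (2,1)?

|⟨(4,1)⟩| = 3 and |⟨(2,1)⟩| = 3, so |H| is a multiple of lcm(3, 3) = 3 and divides |G| = 18.
Closing under the operation: H = {(0,0), (0,1), (0,2), (2,0), (2,1), (2,2), (4,0), (4,1), (4,2)}, so |H| = 9.

9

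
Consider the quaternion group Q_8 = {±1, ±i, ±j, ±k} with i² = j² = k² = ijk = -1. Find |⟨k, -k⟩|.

|⟨k⟩| = 4 and |⟨-k⟩| = 4, so |H| is a multiple of lcm(4, 4) = 4 and divides |G| = 8.
Closing under the operation: H = {1, -1, k, -k}, so |H| = 4.

4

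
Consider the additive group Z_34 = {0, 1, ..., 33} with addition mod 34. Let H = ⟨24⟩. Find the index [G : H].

2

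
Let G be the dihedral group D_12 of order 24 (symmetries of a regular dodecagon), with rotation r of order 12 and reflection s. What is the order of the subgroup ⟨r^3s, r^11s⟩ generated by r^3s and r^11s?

6

|⟨r^3s⟩| = 2 and |⟨r^11s⟩| = 2, so |H| is a multiple of lcm(2, 2) = 2 and divides |G| = 24.
Closing under the operation: H = {e, r^4, r^8, r^3s, r^7s, r^11s}, so |H| = 6.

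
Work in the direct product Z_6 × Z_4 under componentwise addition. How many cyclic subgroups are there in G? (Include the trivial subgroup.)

Each element a generates a cyclic subgroup ⟨a⟩; distinct elements may generate the same one (a cyclic group of order d has φ(d) generators).
Cyclic subgroups by order — order 1: 1; order 2: 3; order 3: 1; order 4: 2; order 6: 3; order 12: 2.
Total: 12.

12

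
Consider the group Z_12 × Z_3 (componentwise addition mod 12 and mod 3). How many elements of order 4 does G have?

2

An element (a,b) has order lcm(ord(a), ord(b)); count pairs with lcm equal to 4.
Enumerating gives 2 such elements.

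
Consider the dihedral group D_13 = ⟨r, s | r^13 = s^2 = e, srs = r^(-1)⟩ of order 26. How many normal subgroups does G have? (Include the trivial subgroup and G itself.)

G has 16 subgroups. Checking conjugation-invariance by order — order 1: 1/1 normal; order 2: 0/13 normal; order 13: 1/1 normal; order 26: 1/1 normal.
Total normal subgroups: 3.

3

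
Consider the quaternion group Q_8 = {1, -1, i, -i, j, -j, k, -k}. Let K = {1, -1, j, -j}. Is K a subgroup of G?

|K| = 4 divides |G| = 8, consistent with Lagrange.
K contains the identity, every element's inverse is in K, and K is closed under ·: it is a subgroup.
In fact K = ⟨j⟩.

Yes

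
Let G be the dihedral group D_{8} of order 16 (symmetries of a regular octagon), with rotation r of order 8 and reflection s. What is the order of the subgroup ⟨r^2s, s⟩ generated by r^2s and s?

|⟨r^2s⟩| = 2 and |⟨s⟩| = 2, so |H| is a multiple of lcm(2, 2) = 2 and divides |G| = 16.
Closing under the operation: H = {e, r^2, r^4, r^6, s, r^2s, r^4s, r^6s}, so |H| = 8.

8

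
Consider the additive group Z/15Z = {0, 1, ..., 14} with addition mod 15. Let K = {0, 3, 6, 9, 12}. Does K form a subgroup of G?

Yes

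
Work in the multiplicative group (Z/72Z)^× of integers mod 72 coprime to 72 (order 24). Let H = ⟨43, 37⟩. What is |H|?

12

|⟨43⟩| = 6 and |⟨37⟩| = 2, so |H| is a multiple of lcm(6, 2) = 6 and divides |G| = 24.
Closing under the operation: H = {1, 7, 13, 19, 25, 31, 37, 43, 49, 55, 61, 67}, so |H| = 12.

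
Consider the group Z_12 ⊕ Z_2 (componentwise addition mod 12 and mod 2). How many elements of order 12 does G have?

8

An element (a,b) has order lcm(ord(a), ord(b)); count pairs with lcm equal to 12.
Enumerating gives 8 such elements.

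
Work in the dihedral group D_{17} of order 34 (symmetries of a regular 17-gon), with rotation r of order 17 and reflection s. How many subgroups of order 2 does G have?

|G| = 34 and 2 | 34, so subgroups of order 2 are possible by Lagrange.
The subgroups of order 2 are: {e, r^10s}; {e, r^11s}; {e, r^12s}; {e, r^13s}; … (17 in all).
So G has 17 subgroups of order 2.

17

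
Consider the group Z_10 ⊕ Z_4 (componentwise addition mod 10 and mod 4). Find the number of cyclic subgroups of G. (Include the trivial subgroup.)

12

Group the elements of G by the cyclic subgroup they generate; each cyclic subgroup of order d accounts for φ(d) elements.
Cyclic subgroups by order — order 1: 1; order 2: 3; order 4: 2; order 5: 1; order 10: 3; order 20: 2.
Total: 12.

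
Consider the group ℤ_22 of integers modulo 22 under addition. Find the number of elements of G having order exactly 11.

10

In a cyclic group of order 22, the number of elements of order d (for d | 22) is φ(d).
φ(11) = 10.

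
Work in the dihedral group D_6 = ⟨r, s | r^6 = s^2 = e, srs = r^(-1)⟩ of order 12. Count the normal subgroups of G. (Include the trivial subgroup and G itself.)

7

G has 16 subgroups. Checking conjugation-invariance by order — order 1: 1/1 normal; order 2: 1/7 normal; order 3: 1/1 normal; order 4: 0/3 normal; order 6: 3/3 normal; order 12: 1/1 normal.
Total normal subgroups: 7.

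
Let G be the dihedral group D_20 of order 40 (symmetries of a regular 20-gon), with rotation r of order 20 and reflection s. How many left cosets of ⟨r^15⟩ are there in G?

10

|⟨r^15⟩| = 4 and |G| = 40.
By Lagrange, [G : H] = |G|/|H| = 40/4 = 10.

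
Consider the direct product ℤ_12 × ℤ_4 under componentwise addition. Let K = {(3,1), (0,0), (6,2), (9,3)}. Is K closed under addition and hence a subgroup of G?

Yes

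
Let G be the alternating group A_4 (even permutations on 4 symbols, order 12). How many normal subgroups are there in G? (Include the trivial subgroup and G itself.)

3

G has 10 subgroups. Checking conjugation-invariance by order — order 1: 1/1 normal; order 2: 0/3 normal; order 3: 0/4 normal; order 4: 1/1 normal; order 12: 1/1 normal.
Total normal subgroups: 3.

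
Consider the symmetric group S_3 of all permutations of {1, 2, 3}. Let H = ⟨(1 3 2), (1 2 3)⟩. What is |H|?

|⟨(1 3 2)⟩| = 3 and |⟨(1 2 3)⟩| = 3, so |H| is a multiple of lcm(3, 3) = 3 and divides |G| = 6.
Closing under the operation: H = {e, (1 2 3), (1 3 2)}, so |H| = 3.

3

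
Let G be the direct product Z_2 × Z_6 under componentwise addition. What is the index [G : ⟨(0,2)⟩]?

4

|⟨(0,2)⟩| = 3 and |G| = 12.
By Lagrange, [G : H] = |G|/|H| = 12/3 = 4.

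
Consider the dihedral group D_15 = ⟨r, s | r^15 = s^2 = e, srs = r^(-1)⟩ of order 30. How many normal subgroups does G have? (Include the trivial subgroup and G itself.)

G has 28 subgroups. Checking conjugation-invariance by order — order 1: 1/1 normal; order 2: 0/15 normal; order 3: 1/1 normal; order 5: 1/1 normal; order 6: 0/5 normal; order 10: 0/3 normal; order 15: 1/1 normal; order 30: 1/1 normal.
Total normal subgroups: 5.

5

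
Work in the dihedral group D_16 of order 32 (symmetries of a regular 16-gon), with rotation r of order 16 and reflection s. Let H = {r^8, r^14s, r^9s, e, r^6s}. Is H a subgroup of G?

|H| = 5 does not divide |G| = 32, so by Lagrange H is not a subgroup.

No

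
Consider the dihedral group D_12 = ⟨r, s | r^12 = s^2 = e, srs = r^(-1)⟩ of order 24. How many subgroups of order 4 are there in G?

7

|G| = 24 and 4 | 24, so subgroups of order 4 are possible by Lagrange.
The subgroups of order 4 are: {e, r^6, r^4s, r^10s}; {e, r^6, r^5s, r^11s}; {e, r^6, r^2s, r^8s}; {e, r^3, r^6, r^9}; … (7 in all).
So G has 7 subgroups of order 4.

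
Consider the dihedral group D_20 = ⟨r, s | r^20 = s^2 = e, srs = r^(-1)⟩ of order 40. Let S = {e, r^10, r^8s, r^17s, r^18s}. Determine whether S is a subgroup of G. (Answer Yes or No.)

Closure fails: r^17s · r^10 = r^7s ∉ S. So S is not a subgroup.

No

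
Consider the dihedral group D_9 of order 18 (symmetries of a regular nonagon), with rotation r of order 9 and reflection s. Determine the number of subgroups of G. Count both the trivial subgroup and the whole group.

16

|G| = 18, so by Lagrange every subgroup order divides 18. Divisors: 1, 2, 3, 6, 9, 18.
Subgroups by order — order 1: 1; order 2: 9; order 3: 1; order 6: 3; order 9: 1; order 18: 1.
Total: 1 + 9 + 1 + 3 + 1 + 1 = 16.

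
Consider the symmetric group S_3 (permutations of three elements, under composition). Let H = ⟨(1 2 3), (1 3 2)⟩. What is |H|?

|⟨(1 2 3)⟩| = 3 and |⟨(1 3 2)⟩| = 3, so |H| is a multiple of lcm(3, 3) = 3 and divides |G| = 6.
Closing under the operation: H = {e, (1 2 3), (1 3 2)}, so |H| = 3.

3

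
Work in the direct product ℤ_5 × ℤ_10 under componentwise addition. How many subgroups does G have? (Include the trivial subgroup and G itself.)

16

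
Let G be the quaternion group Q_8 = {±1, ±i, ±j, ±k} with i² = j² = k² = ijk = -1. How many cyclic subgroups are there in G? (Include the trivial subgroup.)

5

A cyclic subgroup of order d is generated by each of its φ(d) elements of order d, so the cyclic subgroups of order d number (#elements of order d)/φ(d).
Cyclic subgroups by order — order 1: 1; order 2: 1; order 4: 3.
Total: 5.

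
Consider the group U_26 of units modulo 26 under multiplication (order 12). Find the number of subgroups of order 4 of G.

1

|G| = 12 and 4 | 12, so subgroups of order 4 are possible by Lagrange.
The subgroups of order 4 are: {1, 5, 21, 25}.
So G has 1 subgroup of order 4.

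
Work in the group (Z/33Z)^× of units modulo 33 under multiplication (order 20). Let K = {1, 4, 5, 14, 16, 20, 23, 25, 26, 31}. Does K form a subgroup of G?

|K| = 10 divides |G| = 20, consistent with Lagrange.
K contains the identity, every element's inverse is in K, and K is closed under ·: it is a subgroup.
In fact K = ⟨5⟩.

Yes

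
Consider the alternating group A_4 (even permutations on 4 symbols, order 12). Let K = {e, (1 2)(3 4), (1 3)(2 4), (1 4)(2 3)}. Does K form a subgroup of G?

Yes

|K| = 4 divides |G| = 12, consistent with Lagrange.
K contains the identity, every element's inverse is in K, and K is closed under ∘: it is a subgroup.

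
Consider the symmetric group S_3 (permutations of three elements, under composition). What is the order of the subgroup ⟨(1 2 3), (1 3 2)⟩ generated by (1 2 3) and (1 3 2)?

|⟨(1 2 3)⟩| = 3 and |⟨(1 3 2)⟩| = 3, so |H| is a multiple of lcm(3, 3) = 3 and divides |G| = 6.
Closing under the operation: H = {e, (1 2 3), (1 3 2)}, so |H| = 3.

3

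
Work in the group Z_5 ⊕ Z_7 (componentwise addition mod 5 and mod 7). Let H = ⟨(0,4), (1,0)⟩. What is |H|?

|⟨(0,4)⟩| = 7 and |⟨(1,0)⟩| = 5, so |H| is a multiple of lcm(7, 5) = 35 and divides |G| = 35.
Closing {(0,4), (1,0)} under the group operation gives all of G, so |H| = 35.

35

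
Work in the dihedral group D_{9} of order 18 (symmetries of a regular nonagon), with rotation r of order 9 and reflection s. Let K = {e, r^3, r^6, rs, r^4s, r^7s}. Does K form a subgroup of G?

Yes

|K| = 6 divides |G| = 18, consistent with Lagrange.
K contains the identity, every element's inverse is in K, and K is closed under ·: it is a subgroup.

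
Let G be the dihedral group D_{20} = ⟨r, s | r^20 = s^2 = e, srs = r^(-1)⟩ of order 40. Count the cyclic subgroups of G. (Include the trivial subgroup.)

Each element a generates a cyclic subgroup ⟨a⟩; distinct elements may generate the same one (a cyclic group of order d has φ(d) generators).
Cyclic subgroups by order — order 1: 1; order 2: 21; order 4: 1; order 5: 1; order 10: 1; order 20: 1.
Total: 26.

26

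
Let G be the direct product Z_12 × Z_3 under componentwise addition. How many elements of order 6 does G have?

8

An element (a,b) has order lcm(ord(a), ord(b)); count pairs with lcm equal to 6.
Enumerating gives 8 such elements.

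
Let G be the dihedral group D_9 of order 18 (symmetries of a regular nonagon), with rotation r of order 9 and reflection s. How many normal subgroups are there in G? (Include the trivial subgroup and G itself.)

4

G has 16 subgroups. Checking conjugation-invariance by order — order 1: 1/1 normal; order 2: 0/9 normal; order 3: 1/1 normal; order 6: 0/3 normal; order 9: 1/1 normal; order 18: 1/1 normal.
Total normal subgroups: 4.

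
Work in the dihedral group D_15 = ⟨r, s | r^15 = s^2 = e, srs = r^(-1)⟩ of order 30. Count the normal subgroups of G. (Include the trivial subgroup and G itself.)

5

G has 28 subgroups. Checking conjugation-invariance by order — order 1: 1/1 normal; order 2: 0/15 normal; order 3: 1/1 normal; order 5: 1/1 normal; order 6: 0/5 normal; order 10: 0/3 normal; order 15: 1/1 normal; order 30: 1/1 normal.
Total normal subgroups: 5.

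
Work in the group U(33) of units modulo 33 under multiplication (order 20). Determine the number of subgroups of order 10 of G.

|G| = 20 and 10 | 20, so subgroups of order 10 are possible by Lagrange.
The subgroups of order 10 are: {1, 4, 7, 10, 13, 16, 19, 25, 28, 31}; {1, 4, 5, 14, 16, 20, 23, 25, 26, 31}; {1, 2, 4, 8, 16, 17, 25, 29, 31, 32}.
So G has 3 subgroups of order 10.

3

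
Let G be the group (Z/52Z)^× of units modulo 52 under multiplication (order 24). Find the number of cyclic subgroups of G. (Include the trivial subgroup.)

12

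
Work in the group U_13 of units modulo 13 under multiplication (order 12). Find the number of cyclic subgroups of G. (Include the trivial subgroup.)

6

Each element a generates a cyclic subgroup ⟨a⟩; distinct elements may generate the same one (a cyclic group of order d has φ(d) generators).
Cyclic subgroups by order — order 1: 1; order 2: 1; order 3: 1; order 4: 1; order 6: 1; order 12: 1.
Total: 6.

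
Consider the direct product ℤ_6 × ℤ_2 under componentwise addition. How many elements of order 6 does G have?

An element (a,b) has order lcm(ord(a), ord(b)); count pairs with lcm equal to 6.
Enumerating gives 6 such elements.

6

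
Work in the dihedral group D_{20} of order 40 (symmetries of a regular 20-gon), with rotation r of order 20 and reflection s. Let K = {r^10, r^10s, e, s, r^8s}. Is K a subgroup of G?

Closure fails: s · r^8s = r^12 ∉ K. So K is not a subgroup.

No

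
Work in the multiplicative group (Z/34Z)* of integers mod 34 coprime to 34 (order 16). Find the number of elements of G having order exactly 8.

The elements of order 8 are: 9, 15, 19, 25.
That's 4.

4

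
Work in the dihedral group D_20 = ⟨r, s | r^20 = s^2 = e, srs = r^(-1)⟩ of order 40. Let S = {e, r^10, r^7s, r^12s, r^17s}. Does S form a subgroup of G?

No

Closure fails: r^17s · r^12s = r^5 ∉ S. So S is not a subgroup.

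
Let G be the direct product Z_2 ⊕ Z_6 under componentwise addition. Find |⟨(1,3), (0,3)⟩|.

4

|⟨(1,3)⟩| = 2 and |⟨(0,3)⟩| = 2, so |H| is a multiple of lcm(2, 2) = 2 and divides |G| = 12.
Closing under the operation: H = {(0,0), (0,3), (1,0), (1,3)}, so |H| = 4.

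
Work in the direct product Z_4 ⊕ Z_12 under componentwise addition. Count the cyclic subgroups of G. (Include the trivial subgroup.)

20

Each element a generates a cyclic subgroup ⟨a⟩; distinct elements may generate the same one (a cyclic group of order d has φ(d) generators).
Cyclic subgroups by order — order 1: 1; order 2: 3; order 3: 1; order 4: 6; order 6: 3; order 12: 6.
Total: 20.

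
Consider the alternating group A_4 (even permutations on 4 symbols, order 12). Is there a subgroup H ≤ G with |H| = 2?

Yes

2 | 12. A subgroup of order 2 is {e, (1 2)(3 4)}.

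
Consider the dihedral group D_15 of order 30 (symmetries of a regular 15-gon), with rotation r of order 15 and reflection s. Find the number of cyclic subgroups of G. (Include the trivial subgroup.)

19

Group the elements of G by the cyclic subgroup they generate; each cyclic subgroup of order d accounts for φ(d) elements.
Cyclic subgroups by order — order 1: 1; order 2: 15; order 3: 1; order 5: 1; order 15: 1.
Total: 19.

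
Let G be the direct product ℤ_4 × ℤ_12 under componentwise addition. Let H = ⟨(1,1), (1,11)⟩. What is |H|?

24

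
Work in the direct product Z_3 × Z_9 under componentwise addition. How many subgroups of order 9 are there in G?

4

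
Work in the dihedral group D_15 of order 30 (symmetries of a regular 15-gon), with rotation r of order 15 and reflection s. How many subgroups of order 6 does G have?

5

|G| = 30 and 6 | 30, so subgroups of order 6 are possible by Lagrange.
The subgroups of order 6 are: {e, r^5, r^10, s, r^5s, r^10s}; {e, r^5, r^10, rs, r^6s, r^11s}; {e, r^5, r^10, r^2s, r^7s, r^12s}; {e, r^5, r^10, r^3s, r^8s, r^13s}; … (5 in all).
So G has 5 subgroups of order 6.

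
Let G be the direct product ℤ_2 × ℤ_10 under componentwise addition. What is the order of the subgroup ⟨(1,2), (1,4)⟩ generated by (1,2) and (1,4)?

|⟨(1,2)⟩| = 10 and |⟨(1,4)⟩| = 10, so |H| is a multiple of lcm(10, 10) = 10 and divides |G| = 20.
Closing under the operation: H = {(0,0), (0,2), (0,4), (0,6), (0,8), (1,0), (1,2), (1,4), (1,6), (1,8)}, so |H| = 10.

10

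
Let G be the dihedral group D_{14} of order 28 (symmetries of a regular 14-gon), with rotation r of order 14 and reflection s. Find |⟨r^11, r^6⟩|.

|⟨r^11⟩| = 14 and |⟨r^6⟩| = 7, so |H| is a multiple of lcm(14, 7) = 14 and divides |G| = 28.
Closing under the operation: H = {e, r, r^2, r^3, r^4, r^5, r^6, r^7, r^8, r^9, r^10, r^11, r^12, r^13}, so |H| = 14.

14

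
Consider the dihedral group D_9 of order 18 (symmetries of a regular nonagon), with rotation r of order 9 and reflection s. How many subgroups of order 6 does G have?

|G| = 18 and 6 | 18, so subgroups of order 6 are possible by Lagrange.
The subgroups of order 6 are: {e, r^3, r^6, r^2s, r^5s, r^8s}; {e, r^3, r^6, s, r^3s, r^6s}; {e, r^3, r^6, rs, r^4s, r^7s}.
So G has 3 subgroups of order 6.

3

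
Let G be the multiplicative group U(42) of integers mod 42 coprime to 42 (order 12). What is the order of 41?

2

Compute successive powers of 41 mod 42: 41, 1; 41^2 ≡ 1 (mod 42).
So |⟨41⟩| = 2.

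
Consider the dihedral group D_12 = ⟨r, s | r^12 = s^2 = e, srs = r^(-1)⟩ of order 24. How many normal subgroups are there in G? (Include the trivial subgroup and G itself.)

9

G has 34 subgroups. Checking conjugation-invariance by order — order 1: 1/1 normal; order 2: 1/13 normal; order 3: 1/1 normal; order 4: 1/7 normal; order 6: 1/5 normal; order 8: 0/3 normal; order 12: 3/3 normal; order 24: 1/1 normal.
Total normal subgroups: 9.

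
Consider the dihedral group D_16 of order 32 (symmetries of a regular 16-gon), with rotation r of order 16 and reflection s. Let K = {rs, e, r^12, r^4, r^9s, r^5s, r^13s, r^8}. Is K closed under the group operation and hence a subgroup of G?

Yes

|K| = 8 divides |G| = 32, consistent with Lagrange.
K contains the identity, every element's inverse is in K, and K is closed under ·: it is a subgroup.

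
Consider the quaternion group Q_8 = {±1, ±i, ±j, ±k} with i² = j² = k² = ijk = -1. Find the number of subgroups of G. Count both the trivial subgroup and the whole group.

6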